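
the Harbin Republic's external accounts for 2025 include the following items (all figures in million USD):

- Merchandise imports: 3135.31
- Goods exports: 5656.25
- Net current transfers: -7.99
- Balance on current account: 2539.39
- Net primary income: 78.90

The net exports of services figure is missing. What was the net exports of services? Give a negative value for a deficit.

Current account = goods balance + services balance + net primary income + net secondary income
Sum of the known components = 2591.85
Net exports of services = CA - (known components) = 2539.39 - 2591.85 = -52.46

-52.46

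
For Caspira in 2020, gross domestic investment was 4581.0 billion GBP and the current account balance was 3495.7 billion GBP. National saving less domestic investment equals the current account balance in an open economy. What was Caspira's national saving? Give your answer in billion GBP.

8076.7

S - I = CA (net lending to the rest of the world).
S = I + CA = 4581.0 + 3495.7 = 8076.7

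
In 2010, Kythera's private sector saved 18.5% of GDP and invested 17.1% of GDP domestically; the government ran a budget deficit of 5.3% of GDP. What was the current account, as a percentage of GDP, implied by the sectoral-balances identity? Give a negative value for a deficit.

By the sectoral-balances identity, CA = (S_private - I) + (T - G).
Private balance = 18.5 - 17.1 = 1.4
Government balance (T - G) = -5.3
CA = 1.4 + (-5.3) = -3.9

-3.9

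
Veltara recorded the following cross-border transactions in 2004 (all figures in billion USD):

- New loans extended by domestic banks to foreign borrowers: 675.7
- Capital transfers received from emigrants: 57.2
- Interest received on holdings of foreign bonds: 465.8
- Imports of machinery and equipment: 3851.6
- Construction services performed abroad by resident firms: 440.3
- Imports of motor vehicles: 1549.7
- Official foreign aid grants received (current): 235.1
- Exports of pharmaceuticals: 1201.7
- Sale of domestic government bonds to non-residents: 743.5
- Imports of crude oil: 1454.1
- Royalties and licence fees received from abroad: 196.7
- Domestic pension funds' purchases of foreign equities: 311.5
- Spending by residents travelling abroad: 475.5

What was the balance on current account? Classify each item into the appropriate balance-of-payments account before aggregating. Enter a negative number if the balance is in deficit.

-4791.3

Goods: -1549.7 - 1454.1 + 1201.7 - 3851.6 = -5653.7
Services: 196.7 - 475.5 + 440.3 = 161.5
Primary income: 465.8
Secondary income: 235.1
Current account = (-5653.7) + 161.5 + 465.8 + 235.1 = -4791.3
(Excluded from the current account — financial account: new loans extended by domestic banks to foreign borrowers 675.7, sale of domestic government bonds to non-residents 743.5, domestic pension funds' purchases of foreign equities 311.5; capital account: capital transfers received from emigrants 57.2.)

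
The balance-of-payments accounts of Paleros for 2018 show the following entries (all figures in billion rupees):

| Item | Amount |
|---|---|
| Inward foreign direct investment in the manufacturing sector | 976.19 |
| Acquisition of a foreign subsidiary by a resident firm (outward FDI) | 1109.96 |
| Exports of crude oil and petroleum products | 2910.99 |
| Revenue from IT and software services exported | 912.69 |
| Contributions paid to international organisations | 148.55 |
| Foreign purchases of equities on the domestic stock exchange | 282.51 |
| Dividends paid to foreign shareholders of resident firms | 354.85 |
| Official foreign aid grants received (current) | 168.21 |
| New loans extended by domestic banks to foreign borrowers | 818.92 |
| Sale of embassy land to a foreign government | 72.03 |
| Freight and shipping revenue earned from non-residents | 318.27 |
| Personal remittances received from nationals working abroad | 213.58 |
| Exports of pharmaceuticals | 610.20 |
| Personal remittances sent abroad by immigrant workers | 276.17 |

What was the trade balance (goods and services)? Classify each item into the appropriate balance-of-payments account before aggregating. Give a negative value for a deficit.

4752.15

Goods: 2910.99 + 610.20 = 3521.19
Services: 912.69 + 318.27 = 1230.96
Trade balance = 3521.19 + 1230.96 = 4752.15
(Excluded from the trade balance — financial account: inward foreign direct investment in the manufacturing sector 976.19, acquisition of a foreign subsidiary by a resident firm (outward FDI) 1109.96, foreign purchases of equities on the domestic stock exchange 282.51, new loans extended by domestic banks to foreign borrowers 818.92; secondary income: contributions paid to international organisations 148.55, official foreign aid grants received (current) 168.21, personal remittances received from nationals working abroad 213.58, personal remittances sent abroad by immigrant workers 276.17; primary income: dividends paid to foreign shareholders of resident firms 354.85; capital account: sale of embassy land to a foreign government 72.03.)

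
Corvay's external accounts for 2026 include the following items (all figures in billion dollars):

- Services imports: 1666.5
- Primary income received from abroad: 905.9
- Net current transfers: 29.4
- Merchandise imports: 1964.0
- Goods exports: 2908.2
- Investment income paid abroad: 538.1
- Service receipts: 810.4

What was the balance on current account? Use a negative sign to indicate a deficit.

Goods balance = 2908.2 - 1964.0 = 944.2
Services balance = 810.4 - 1666.5 = -856.1
Trade balance (goods + services) = 944.2 + (-856.1) = 88.1
Net primary income = 905.9 - 538.1 = 367.8
Net secondary income = 29.4
Current account = 88.1 + 367.8 + 29.4 = 485.3

485.3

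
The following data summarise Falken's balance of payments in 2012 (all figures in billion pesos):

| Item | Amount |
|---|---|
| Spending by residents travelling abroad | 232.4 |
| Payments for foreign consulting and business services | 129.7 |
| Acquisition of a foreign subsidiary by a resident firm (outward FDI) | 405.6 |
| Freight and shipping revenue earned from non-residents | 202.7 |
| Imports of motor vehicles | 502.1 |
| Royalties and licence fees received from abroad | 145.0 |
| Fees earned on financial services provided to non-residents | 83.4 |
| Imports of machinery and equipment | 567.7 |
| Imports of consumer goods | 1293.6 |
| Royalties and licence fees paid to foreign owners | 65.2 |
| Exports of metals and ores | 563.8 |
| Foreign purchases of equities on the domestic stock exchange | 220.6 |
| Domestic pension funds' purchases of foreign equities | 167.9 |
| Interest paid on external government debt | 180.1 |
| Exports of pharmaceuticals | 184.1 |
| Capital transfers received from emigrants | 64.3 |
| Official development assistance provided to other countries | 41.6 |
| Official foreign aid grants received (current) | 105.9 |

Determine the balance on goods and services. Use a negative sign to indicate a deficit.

-1611.7

Goods: 184.1 + 563.8 - 567.7 - 502.1 - 1293.6 = -1615.5
Services: -129.7 + 145.0 + 83.4 - 65.2 + 202.7 - 232.4 = 3.8
Trade balance = -1615.5 + 3.8 = -1611.7
(Excluded from the trade balance — financial account: acquisition of a foreign subsidiary by a resident firm (outward FDI) 405.6, foreign purchases of equities on the domestic stock exchange 220.6, domestic pension funds' purchases of foreign equities 167.9; primary income: interest paid on external government debt 180.1; capital account: capital transfers received from emigrants 64.3; secondary income: official development assistance provided to other countries 41.6, official foreign aid grants received (current) 105.9.)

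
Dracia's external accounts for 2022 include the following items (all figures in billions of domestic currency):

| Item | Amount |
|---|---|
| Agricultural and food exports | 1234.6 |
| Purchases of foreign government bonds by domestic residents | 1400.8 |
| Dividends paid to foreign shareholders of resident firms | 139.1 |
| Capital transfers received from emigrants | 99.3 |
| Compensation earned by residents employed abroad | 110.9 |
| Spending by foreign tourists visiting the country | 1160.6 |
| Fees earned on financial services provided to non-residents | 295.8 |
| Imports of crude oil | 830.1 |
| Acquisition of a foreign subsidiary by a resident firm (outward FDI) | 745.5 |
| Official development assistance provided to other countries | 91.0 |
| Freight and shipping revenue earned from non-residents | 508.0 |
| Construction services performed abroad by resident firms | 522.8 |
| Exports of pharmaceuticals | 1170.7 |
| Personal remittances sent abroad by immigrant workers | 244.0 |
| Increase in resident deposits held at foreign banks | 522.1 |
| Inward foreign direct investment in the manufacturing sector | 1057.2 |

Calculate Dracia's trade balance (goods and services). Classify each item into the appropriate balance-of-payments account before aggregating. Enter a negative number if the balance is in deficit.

Goods: -830.1 + 1170.7 + 1234.6 = 1575.2
Services: 508.0 + 522.8 + 295.8 + 1160.6 = 2487.2
Trade balance = 1575.2 + 2487.2 = 4062.4
(Excluded from the trade balance — financial account: purchases of foreign government bonds by domestic residents 1400.8, acquisition of a foreign subsidiary by a resident firm (outward FDI) 745.5, increase in resident deposits held at foreign banks 522.1, inward foreign direct investment in the manufacturing sector 1057.2; primary income: dividends paid to foreign shareholders of resident firms 139.1, compensation earned by residents employed abroad 110.9; capital account: capital transfers received from emigrants 99.3; secondary income: official development assistance provided to other countries 91.0, personal remittances sent abroad by immigrant workers 244.0.)

4062.4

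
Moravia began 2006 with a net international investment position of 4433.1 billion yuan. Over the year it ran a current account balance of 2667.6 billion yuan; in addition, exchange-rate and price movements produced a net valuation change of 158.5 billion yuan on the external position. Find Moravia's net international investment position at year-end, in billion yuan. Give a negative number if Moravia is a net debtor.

7259.2

Change in NIIP = current account + net valuation change = 2667.6 + 158.5 = 2826.1
End-of-year NIIP = 4433.1 + 2826.1 = 7259.2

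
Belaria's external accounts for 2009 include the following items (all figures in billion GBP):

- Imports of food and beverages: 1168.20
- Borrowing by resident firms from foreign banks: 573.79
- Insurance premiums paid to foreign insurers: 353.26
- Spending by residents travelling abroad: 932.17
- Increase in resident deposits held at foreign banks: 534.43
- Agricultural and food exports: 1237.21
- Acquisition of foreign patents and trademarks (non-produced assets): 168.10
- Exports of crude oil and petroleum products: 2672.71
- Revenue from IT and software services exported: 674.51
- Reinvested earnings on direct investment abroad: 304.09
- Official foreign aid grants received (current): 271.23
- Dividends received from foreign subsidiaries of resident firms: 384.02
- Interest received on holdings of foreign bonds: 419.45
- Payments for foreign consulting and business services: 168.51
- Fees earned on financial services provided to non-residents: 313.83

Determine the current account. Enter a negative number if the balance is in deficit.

Goods: 1237.21 - 1168.20 + 2672.71 = 2741.72
Services: -168.51 + 313.83 - 353.26 + 674.51 - 932.17 = -465.60
Primary income: 384.02 + 304.09 + 419.45 = 1107.56
Secondary income: 271.23
Current account = 2741.72 + (-465.60) + 1107.56 + 271.23 = 3654.91
(Excluded from the current account — financial account: borrowing by resident firms from foreign banks 573.79, increase in resident deposits held at foreign banks 534.43; capital account: acquisition of foreign patents and trademarks (non-produced assets) 168.10.)

3654.91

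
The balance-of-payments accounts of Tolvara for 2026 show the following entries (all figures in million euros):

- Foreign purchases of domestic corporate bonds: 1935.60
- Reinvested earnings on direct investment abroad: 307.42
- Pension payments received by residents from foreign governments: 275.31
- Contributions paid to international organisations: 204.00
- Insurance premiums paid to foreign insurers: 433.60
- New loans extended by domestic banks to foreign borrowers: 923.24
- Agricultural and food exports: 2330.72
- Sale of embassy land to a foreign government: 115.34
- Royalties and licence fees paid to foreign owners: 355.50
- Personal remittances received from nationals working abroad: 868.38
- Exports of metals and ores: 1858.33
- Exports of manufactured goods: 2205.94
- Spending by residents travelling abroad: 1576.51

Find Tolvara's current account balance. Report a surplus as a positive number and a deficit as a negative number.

Goods: 2330.72 + 1858.33 + 2205.94 = 6394.99
Services: -1576.51 - 355.50 - 433.60 = -2365.61
Primary income: 307.42
Secondary income: 868.38 - 204.00 + 275.31 = 939.69
Current account = 6394.99 + (-2365.61) + 307.42 + 939.69 = 5276.49
(Excluded from the current account — financial account: foreign purchases of domestic corporate bonds 1935.60, new loans extended by domestic banks to foreign borrowers 923.24; capital account: sale of embassy land to a foreign government 115.34.)

5276.49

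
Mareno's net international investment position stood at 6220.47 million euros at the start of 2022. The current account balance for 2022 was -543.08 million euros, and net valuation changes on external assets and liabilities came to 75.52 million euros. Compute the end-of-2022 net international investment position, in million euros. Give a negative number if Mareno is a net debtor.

Change in NIIP = current account + net valuation change = -543.08 + 75.52 = -467.56
End-of-year NIIP = 6220.47 + (-467.56) = 5752.91

5752.91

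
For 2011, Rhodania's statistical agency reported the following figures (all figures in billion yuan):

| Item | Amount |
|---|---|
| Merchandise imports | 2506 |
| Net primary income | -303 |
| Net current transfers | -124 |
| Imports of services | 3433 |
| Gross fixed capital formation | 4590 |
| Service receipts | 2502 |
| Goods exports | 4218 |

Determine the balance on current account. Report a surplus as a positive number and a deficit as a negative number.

Goods balance = 4218 - 2506 = 1712
Services balance = 2502 - 3433 = -931
Trade balance (goods + services) = 1712 + (-931) = 781
Net primary income = -303
Net secondary income = -124
Current account = 781 + (-303) + (-124) = 354

354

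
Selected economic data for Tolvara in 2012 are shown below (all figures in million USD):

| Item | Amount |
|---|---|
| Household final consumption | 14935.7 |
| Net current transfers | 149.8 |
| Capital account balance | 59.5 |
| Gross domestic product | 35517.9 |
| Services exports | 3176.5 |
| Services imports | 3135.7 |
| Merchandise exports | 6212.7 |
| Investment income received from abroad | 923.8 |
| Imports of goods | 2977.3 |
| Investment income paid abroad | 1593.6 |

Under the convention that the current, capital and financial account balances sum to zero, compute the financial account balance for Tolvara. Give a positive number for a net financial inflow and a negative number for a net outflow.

-2815.7

Goods balance = 6212.7 - 2977.3 = 3235.4
Services balance = 3176.5 - 3135.7 = 40.8
Trade balance (goods + services) = 3235.4 + 40.8 = 3276.2
Net primary income = 923.8 - 1593.6 = -669.8
Net secondary income = 149.8
Current account = 3276.2 + (-669.8) + 149.8 = 2756.2
Financial account = -(2756.2 + 59.5) = -2815.7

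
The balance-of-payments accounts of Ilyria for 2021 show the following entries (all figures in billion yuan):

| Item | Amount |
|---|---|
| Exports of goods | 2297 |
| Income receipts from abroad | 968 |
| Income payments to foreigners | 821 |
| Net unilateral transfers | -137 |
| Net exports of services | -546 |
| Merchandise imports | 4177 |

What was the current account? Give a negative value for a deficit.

-2416

Goods balance = 2297 - 4177 = -1880
Services balance = -546
Trade balance (goods + services) = -1880 + (-546) = -2426
Net primary income = 968 - 821 = 147
Net secondary income = -137
Current account = -2426 + 147 + (-137) = -2416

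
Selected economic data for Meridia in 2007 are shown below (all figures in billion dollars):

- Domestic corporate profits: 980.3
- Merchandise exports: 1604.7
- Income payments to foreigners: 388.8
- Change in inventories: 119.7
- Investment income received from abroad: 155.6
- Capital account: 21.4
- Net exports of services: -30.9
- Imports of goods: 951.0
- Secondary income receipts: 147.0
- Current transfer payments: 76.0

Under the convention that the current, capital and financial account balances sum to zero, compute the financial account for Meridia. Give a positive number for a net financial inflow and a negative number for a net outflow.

Goods balance = 1604.7 - 951.0 = 653.7
Services balance = -30.9
Trade balance (goods + services) = 653.7 + (-30.9) = 622.8
Net primary income = 155.6 - 388.8 = -233.2
Net secondary income = 147.0 - 76.0 = 71.0
Current account = 622.8 + (-233.2) + 71.0 = 460.6
Financial account = -(460.6 + 21.4) = -482.0

-482.0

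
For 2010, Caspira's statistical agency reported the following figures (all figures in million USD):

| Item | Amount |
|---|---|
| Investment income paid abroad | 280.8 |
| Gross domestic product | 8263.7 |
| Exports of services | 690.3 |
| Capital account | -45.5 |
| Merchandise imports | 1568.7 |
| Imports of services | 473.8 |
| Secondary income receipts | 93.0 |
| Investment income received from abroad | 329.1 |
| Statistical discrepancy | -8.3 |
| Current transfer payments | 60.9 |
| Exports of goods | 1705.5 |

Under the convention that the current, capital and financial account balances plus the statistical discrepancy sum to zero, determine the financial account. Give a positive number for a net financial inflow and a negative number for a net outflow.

Goods balance = 1705.5 - 1568.7 = 136.8
Services balance = 690.3 - 473.8 = 216.5
Trade balance (goods + services) = 136.8 + 216.5 = 353.3
Net primary income = 329.1 - 280.8 = 48.3
Net secondary income = 93.0 - 60.9 = 32.1
Current account = 353.3 + 48.3 + 32.1 = 433.7
Financial account = -(433.7 + (-45.5) + (-8.3)) = -379.9

-379.9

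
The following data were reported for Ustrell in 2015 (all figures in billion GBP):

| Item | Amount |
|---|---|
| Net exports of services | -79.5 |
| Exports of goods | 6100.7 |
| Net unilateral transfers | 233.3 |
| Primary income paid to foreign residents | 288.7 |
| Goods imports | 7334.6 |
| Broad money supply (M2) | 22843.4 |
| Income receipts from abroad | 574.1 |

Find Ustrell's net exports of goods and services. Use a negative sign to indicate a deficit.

Goods balance = 6100.7 - 7334.6 = -1233.9
Services balance = -79.5
Trade balance (goods + services) = -1233.9 + (-79.5) = -1313.4

-1313.4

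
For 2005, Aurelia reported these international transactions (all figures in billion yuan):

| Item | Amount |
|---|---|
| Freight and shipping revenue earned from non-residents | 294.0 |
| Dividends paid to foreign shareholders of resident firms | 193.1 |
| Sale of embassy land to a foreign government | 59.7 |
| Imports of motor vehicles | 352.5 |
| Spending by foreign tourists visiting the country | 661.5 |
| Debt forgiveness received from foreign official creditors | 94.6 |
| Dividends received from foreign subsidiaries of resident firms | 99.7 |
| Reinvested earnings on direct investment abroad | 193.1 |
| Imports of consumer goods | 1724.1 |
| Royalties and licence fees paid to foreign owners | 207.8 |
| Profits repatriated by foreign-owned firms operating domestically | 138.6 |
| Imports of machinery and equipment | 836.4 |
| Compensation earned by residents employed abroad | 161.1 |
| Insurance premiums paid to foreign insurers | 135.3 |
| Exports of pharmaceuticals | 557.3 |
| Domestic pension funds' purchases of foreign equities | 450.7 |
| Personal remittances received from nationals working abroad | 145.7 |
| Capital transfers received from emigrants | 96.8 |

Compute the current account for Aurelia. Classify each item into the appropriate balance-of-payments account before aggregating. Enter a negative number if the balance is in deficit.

Goods: -836.4 - 1724.1 + 557.3 - 352.5 = -2355.7
Services: 294.0 + 661.5 - 207.8 - 135.3 = 612.4
Primary income: 99.7 + 161.1 - 193.1 - 138.6 + 193.1 = 122.2
Secondary income: 145.7
Current account = (-2355.7) + 612.4 + 122.2 + 145.7 = -1475.4
(Excluded from the current account — capital account: sale of embassy land to a foreign government 59.7, debt forgiveness received from foreign official creditors 94.6, capital transfers received from emigrants 96.8; financial account: domestic pension funds' purchases of foreign equities 450.7.)

-1475.4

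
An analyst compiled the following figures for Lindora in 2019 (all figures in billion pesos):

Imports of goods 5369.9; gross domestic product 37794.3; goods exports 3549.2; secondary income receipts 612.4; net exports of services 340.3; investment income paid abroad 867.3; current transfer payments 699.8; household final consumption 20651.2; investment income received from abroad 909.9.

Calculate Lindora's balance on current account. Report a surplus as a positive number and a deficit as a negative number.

-1525.2

Goods balance = 3549.2 - 5369.9 = -1820.7
Services balance = 340.3
Trade balance (goods + services) = -1820.7 + 340.3 = -1480.4
Net primary income = 909.9 - 867.3 = 42.6
Net secondary income = 612.4 - 699.8 = -87.4
Current account = -1480.4 + 42.6 + (-87.4) = -1525.2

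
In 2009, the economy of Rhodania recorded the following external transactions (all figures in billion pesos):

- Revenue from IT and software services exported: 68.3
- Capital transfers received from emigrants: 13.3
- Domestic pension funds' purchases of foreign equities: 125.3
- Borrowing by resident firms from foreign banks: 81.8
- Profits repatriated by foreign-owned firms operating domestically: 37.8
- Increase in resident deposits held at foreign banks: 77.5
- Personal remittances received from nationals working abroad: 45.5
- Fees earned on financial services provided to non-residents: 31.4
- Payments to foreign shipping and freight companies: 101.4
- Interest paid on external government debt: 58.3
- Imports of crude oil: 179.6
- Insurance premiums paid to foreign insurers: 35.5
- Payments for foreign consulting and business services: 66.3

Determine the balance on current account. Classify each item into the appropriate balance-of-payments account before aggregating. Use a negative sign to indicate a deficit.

-333.7

Goods: -179.6
Services: 31.4 + 68.3 - 66.3 - 101.4 - 35.5 = -103.5
Primary income: -37.8 - 58.3 = -96.1
Secondary income: 45.5
Current account = (-179.6) + (-103.5) + (-96.1) + 45.5 = -333.7
(Excluded from the current account — capital account: capital transfers received from emigrants 13.3; financial account: domestic pension funds' purchases of foreign equities 125.3, borrowing by resident firms from foreign banks 81.8, increase in resident deposits held at foreign banks 77.5.)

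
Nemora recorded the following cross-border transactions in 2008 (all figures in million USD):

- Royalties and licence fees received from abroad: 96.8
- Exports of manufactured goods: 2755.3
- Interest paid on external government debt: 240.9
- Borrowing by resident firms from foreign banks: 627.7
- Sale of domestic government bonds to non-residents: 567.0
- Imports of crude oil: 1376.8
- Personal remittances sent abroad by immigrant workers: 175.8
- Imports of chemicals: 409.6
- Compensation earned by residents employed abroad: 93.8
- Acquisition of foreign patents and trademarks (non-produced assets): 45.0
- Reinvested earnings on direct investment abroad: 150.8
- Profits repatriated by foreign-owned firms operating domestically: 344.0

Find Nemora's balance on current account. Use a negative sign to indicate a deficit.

Goods: -409.6 + 2755.3 - 1376.8 = 968.9
Services: 96.8
Primary income: 150.8 + 93.8 - 344.0 - 240.9 = -340.3
Secondary income: -175.8
Current account = 968.9 + 96.8 + (-340.3) + (-175.8) = 549.6
(Excluded from the current account — financial account: borrowing by resident firms from foreign banks 627.7, sale of domestic government bonds to non-residents 567.0; capital account: acquisition of foreign patents and trademarks (non-produced assets) 45.0.)

549.6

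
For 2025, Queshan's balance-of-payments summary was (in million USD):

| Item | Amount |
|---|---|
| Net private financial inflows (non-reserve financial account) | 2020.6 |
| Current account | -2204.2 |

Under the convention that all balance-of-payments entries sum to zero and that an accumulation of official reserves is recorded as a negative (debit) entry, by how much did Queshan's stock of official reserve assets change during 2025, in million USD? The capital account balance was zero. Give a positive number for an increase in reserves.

Official reserve transactions balance = -((-2204.2) + 2020.6) = 183.6
An accumulation of reserves is recorded as a debit (negative entry), so the change in the stock of reserves is the negative of that balance.
Change in official reserves = -(183.6) = -183.6

-183.6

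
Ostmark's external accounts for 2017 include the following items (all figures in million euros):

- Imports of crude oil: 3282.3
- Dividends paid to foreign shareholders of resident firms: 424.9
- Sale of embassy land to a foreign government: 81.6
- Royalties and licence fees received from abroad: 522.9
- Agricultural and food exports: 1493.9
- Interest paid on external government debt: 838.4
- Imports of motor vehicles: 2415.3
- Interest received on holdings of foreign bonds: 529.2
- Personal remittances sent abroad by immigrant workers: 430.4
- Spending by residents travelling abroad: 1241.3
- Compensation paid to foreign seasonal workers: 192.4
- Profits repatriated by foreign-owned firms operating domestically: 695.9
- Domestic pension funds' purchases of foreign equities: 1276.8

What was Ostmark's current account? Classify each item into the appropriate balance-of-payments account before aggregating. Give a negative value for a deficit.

-6974.9

Goods: -3282.3 - 2415.3 + 1493.9 = -4203.7
Services: 522.9 - 1241.3 = -718.4
Primary income: -838.4 - 192.4 + 529.2 - 424.9 - 695.9 = -1622.4
Secondary income: -430.4
Current account = (-4203.7) + (-718.4) + (-1622.4) + (-430.4) = -6974.9
(Excluded from the current account — capital account: sale of embassy land to a foreign government 81.6; financial account: domestic pension funds' purchases of foreign equities 1276.8.)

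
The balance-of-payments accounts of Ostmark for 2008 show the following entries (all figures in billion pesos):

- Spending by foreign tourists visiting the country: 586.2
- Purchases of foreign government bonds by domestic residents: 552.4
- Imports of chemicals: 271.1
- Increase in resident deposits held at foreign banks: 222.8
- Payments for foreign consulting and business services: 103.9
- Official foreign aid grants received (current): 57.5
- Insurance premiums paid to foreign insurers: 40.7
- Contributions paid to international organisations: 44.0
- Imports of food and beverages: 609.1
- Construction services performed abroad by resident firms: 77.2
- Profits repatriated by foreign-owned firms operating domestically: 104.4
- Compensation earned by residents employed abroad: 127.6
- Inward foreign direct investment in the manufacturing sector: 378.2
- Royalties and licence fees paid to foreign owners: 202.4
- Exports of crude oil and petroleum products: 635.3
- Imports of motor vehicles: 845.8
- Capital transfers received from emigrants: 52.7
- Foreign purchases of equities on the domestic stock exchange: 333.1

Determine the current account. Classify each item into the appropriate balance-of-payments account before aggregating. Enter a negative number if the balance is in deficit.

Goods: 635.3 - 609.1 - 271.1 - 845.8 = -1090.7
Services: 586.2 - 40.7 - 103.9 + 77.2 - 202.4 = 316.4
Primary income: -104.4 + 127.6 = 23.2
Secondary income: 57.5 - 44.0 = 13.5
Current account = (-1090.7) + 316.4 + 23.2 + 13.5 = -737.6
(Excluded from the current account — financial account: purchases of foreign government bonds by domestic residents 552.4, increase in resident deposits held at foreign banks 222.8, inward foreign direct investment in the manufacturing sector 378.2, foreign purchases of equities on the domestic stock exchange 333.1; capital account: capital transfers received from emigrants 52.7.)

-737.6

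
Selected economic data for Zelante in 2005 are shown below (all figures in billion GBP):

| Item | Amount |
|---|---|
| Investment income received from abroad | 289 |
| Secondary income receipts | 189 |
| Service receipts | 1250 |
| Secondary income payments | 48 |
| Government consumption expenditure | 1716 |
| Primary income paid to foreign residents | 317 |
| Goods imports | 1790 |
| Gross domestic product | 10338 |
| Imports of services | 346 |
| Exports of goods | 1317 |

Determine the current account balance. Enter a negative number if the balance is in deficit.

Goods balance = 1317 - 1790 = -473
Services balance = 1250 - 346 = 904
Trade balance (goods + services) = -473 + 904 = 431
Net primary income = 289 - 317 = -28
Net secondary income = 189 - 48 = 141
Current account = 431 + (-28) + 141 = 544

544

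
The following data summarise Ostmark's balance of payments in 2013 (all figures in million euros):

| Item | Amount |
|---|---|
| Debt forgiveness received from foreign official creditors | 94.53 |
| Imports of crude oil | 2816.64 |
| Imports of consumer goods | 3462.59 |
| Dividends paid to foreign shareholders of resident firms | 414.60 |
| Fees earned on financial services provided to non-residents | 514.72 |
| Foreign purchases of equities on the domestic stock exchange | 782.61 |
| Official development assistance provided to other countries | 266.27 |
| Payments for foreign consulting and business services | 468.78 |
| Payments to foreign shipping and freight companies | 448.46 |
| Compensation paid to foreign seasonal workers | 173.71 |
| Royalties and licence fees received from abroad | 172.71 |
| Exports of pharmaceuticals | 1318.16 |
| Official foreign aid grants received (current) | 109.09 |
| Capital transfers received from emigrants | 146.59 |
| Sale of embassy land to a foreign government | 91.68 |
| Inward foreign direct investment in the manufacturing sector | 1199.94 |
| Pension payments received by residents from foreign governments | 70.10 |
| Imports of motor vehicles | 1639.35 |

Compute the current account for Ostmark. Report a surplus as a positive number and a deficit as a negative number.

Goods: 1318.16 - 1639.35 - 3462.59 - 2816.64 = -6600.42
Services: 514.72 - 448.46 + 172.71 - 468.78 = -229.81
Primary income: -173.71 - 414.60 = -588.31
Secondary income: 109.09 + 70.10 - 266.27 = -87.08
Current account = (-6600.42) + (-229.81) + (-588.31) + (-87.08) = -7505.62
(Excluded from the current account — capital account: debt forgiveness received from foreign official creditors 94.53, capital transfers received from emigrants 146.59, sale of embassy land to a foreign government 91.68; financial account: foreign purchases of equities on the domestic stock exchange 782.61, inward foreign direct investment in the manufacturing sector 1199.94.)

-7505.62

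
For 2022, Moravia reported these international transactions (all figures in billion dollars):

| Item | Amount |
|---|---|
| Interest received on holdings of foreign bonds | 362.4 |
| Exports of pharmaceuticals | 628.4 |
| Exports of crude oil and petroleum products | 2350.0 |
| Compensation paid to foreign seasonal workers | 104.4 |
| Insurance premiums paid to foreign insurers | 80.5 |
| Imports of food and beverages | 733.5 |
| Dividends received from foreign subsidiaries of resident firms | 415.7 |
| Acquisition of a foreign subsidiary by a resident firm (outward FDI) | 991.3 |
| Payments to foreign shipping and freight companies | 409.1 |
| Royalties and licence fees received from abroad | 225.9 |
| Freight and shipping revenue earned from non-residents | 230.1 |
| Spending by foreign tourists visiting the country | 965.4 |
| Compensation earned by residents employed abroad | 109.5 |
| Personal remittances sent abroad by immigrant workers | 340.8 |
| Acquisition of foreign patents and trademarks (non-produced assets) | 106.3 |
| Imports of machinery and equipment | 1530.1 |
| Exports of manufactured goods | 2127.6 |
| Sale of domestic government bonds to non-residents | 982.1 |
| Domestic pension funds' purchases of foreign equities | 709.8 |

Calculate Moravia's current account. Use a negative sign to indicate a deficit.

4216.6

Goods: -733.5 + 2127.6 + 2350.0 - 1530.1 + 628.4 = 2842.4
Services: -80.5 + 965.4 + 230.1 + 225.9 - 409.1 = 931.8
Primary income: 109.5 - 104.4 + 415.7 + 362.4 = 783.2
Secondary income: -340.8
Current account = 2842.4 + 931.8 + 783.2 + (-340.8) = 4216.6
(Excluded from the current account — financial account: acquisition of a foreign subsidiary by a resident firm (outward FDI) 991.3, sale of domestic government bonds to non-residents 982.1, domestic pension funds' purchases of foreign equities 709.8; capital account: acquisition of foreign patents and trademarks (non-produced assets) 106.3.)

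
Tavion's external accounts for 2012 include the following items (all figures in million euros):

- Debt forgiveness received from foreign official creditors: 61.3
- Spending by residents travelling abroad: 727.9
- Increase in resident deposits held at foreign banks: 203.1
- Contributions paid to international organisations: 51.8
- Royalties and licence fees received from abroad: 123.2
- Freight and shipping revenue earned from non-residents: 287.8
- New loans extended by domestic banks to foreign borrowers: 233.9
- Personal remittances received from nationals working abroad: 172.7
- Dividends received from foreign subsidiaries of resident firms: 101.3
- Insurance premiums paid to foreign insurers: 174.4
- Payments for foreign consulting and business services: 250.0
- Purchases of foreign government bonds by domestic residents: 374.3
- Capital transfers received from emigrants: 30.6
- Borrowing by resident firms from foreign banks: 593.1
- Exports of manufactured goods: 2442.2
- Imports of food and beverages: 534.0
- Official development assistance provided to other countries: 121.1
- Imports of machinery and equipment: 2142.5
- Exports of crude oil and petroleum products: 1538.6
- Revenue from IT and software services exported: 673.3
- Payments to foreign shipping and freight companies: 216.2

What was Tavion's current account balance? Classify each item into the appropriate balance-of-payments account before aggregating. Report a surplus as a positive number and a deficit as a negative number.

Goods: 1538.6 - 534.0 + 2442.2 - 2142.5 = 1304.3
Services: -216.2 + 673.3 + 287.8 - 250.0 - 727.9 + 123.2 - 174.4 = -284.2
Primary income: 101.3
Secondary income: 172.7 - 121.1 - 51.8 = -0.2
Current account = 1304.3 + (-284.2) + 101.3 + (-0.2) = 1121.2
(Excluded from the current account — capital account: debt forgiveness received from foreign official creditors 61.3, capital transfers received from emigrants 30.6; financial account: increase in resident deposits held at foreign banks 203.1, new loans extended by domestic banks to foreign borrowers 233.9, purchases of foreign government bonds by domestic residents 374.3, borrowing by resident firms from foreign banks 593.1.)

1121.2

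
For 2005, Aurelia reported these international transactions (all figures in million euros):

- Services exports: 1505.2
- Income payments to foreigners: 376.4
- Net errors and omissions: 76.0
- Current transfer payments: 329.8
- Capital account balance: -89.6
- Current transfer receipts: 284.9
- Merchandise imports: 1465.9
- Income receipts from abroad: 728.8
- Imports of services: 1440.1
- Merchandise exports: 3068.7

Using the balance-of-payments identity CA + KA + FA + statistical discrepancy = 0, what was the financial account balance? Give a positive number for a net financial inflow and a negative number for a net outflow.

Goods balance = 3068.7 - 1465.9 = 1602.8
Services balance = 1505.2 - 1440.1 = 65.1
Trade balance (goods + services) = 1602.8 + 65.1 = 1667.9
Net primary income = 728.8 - 376.4 = 352.4
Net secondary income = 284.9 - 329.8 = -44.9
Current account = 1667.9 + 352.4 + (-44.9) = 1975.4
Financial account = -(1975.4 + (-89.6) + 76.0) = -1961.8

-1961.8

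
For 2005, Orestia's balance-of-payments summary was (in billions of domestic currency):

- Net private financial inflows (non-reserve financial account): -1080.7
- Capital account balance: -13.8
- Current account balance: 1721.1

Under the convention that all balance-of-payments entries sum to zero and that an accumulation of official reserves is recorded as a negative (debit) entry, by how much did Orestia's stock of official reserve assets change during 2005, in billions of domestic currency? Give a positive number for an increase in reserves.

Official reserve transactions balance = -(1721.1 + (-13.8) + (-1080.7)) = -626.6
An accumulation of reserves is recorded as a debit (negative entry), so the change in the stock of reserves is the negative of that balance.
Change in official reserves = -(-626.6) = 626.6

626.6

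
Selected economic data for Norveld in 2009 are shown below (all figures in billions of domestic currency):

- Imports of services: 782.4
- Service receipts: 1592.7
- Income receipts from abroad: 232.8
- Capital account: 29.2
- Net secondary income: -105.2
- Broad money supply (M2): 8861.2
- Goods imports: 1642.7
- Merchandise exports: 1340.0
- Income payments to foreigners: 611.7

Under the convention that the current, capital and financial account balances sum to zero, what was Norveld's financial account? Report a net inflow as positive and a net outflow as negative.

Goods balance = 1340.0 - 1642.7 = -302.7
Services balance = 1592.7 - 782.4 = 810.3
Trade balance (goods + services) = -302.7 + 810.3 = 507.6
Net primary income = 232.8 - 611.7 = -378.9
Net secondary income = -105.2
Current account = 507.6 + (-378.9) + (-105.2) = 23.5
Financial account = -(23.5 + 29.2) = -52.7

-52.7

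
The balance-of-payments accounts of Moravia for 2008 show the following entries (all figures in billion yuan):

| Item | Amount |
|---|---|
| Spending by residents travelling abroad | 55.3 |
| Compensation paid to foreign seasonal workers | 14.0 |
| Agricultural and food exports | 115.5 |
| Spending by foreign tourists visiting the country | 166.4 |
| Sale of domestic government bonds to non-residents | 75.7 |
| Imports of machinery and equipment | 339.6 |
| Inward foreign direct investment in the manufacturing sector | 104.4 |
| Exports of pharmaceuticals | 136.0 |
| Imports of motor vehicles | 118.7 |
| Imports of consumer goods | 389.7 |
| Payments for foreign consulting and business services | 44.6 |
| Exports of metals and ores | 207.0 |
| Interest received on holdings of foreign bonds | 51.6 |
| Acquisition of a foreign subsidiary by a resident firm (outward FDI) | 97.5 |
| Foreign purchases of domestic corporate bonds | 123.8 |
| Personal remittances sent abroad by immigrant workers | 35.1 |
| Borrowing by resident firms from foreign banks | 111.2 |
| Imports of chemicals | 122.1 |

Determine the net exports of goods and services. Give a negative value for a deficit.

-445.1

Goods: 136.0 + 207.0 - 389.7 + 115.5 - 339.6 - 118.7 - 122.1 = -511.6
Services: -55.3 + 166.4 - 44.6 = 66.5
Trade balance = -511.6 + 66.5 = -445.1
(Excluded from the trade balance — primary income: compensation paid to foreign seasonal workers 14.0, interest received on holdings of foreign bonds 51.6; financial account: sale of domestic government bonds to non-residents 75.7, inward foreign direct investment in the manufacturing sector 104.4, acquisition of a foreign subsidiary by a resident firm (outward FDI) 97.5, foreign purchases of domestic corporate bonds 123.8, borrowing by resident firms from foreign banks 111.2; secondary income: personal remittances sent abroad by immigrant workers 35.1.)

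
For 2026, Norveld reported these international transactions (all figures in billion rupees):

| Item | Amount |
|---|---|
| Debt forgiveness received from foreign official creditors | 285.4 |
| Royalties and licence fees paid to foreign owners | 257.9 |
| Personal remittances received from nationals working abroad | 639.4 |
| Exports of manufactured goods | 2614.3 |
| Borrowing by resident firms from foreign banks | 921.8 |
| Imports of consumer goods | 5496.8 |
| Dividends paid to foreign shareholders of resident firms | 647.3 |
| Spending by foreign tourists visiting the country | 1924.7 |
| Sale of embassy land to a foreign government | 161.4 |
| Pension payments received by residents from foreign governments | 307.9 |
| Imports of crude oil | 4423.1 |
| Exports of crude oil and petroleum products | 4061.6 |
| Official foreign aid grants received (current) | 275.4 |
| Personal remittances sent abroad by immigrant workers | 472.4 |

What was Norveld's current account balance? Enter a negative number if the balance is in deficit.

-1474.2

Goods: 2614.3 + 4061.6 - 4423.1 - 5496.8 = -3244.0
Services: 1924.7 - 257.9 = 1666.8
Primary income: -647.3
Secondary income: 639.4 + 275.4 + 307.9 - 472.4 = 750.3
Current account = (-3244.0) + 1666.8 + (-647.3) + 750.3 = -1474.2
(Excluded from the current account — capital account: debt forgiveness received from foreign official creditors 285.4, sale of embassy land to a foreign government 161.4; financial account: borrowing by resident firms from foreign banks 921.8.)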